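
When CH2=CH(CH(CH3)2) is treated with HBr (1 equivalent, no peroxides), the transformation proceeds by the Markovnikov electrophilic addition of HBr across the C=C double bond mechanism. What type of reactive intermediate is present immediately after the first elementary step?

secondary carbocation

Step 1: Electrophilic addition begins with the π(C=C) electrons forming a bond to the proton of HBr. Following Markovnikov's rule, the resulting cation is secondary. The H–Br bond breaks heterolytically, releasing Br⁻.
After step 1 the species present is a secondary carbocation.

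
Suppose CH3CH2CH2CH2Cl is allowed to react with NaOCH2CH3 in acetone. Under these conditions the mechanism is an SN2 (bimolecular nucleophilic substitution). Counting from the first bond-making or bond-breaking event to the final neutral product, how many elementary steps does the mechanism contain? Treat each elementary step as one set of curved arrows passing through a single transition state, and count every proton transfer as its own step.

1

Step 1: Backside attack by CH3CH2O⁻ on the carbon bearing the chloride: the new C–O bond forms as the C–Cl bond breaks, with Walden inversion at carbon.
Total: 1 elementary step.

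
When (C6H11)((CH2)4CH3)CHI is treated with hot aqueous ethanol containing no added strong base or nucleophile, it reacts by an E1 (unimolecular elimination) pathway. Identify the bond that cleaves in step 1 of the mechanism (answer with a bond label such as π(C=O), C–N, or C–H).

Step 1: Unassisted departure of I⁻ (taking the C–I bonding pair) generates a secondary carbocation.
The bond broken in this step is the C–I bond.

C–I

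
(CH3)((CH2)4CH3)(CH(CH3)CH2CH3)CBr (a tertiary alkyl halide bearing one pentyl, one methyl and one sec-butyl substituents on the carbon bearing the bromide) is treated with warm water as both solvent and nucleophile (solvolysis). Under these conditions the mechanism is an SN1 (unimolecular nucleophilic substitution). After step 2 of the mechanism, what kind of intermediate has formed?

oxonium ion

Step 1: Unassisted departure of Br⁻ (taking the C–Br bonding pair) generates a tertiary carbocation.
Step 2: Nucleophilic capture: the oxygen of H2O bonds to the cationic carbon, producing an oxonium-ion intermediate.
After step 2 the species present is an oxonium ion.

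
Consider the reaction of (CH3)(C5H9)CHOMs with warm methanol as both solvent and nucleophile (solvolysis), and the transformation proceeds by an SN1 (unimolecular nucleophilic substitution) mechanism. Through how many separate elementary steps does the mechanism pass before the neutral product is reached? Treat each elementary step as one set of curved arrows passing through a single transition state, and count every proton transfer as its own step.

Step 1: Unassisted departure of MsO⁻ (taking the C–O bonding pair) generates a secondary carbocation.
Step 2: A 1,2-hydride shift from the adjacent cyclopentyl carbon moves the positive charge from the secondary centre to an adjacent carbon, generating a more stable tertiary carbocation.
Step 3: A lone pair on the oxygen of CH3OH attacks the carbocation, forming a new C–O σ-bond and an oxonium ion.
Step 4: Proton transfer from the O–H of the oxonium ion to a solvent molecule delivers the neutral ether.
Total: 4 elementary steps.

4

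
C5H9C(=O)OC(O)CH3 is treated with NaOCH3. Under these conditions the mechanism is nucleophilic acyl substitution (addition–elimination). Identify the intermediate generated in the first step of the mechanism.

Step 1: Nucleophilic addition of CH3O⁻ to the acyl carbon breaks the π(C=O) bond and yields a tetrahedral, anionic intermediate.
After step 1 the species present is a tetrahedral intermediate.

tetrahedral intermediate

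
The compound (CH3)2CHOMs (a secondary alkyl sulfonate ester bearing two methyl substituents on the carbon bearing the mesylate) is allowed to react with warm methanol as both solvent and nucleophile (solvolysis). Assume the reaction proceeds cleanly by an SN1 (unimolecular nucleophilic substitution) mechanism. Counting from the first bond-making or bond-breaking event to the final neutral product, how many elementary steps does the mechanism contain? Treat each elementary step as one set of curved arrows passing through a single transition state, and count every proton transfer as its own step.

3

Step 1: The C–O bond breaks with both electrons going to the mesylate; MsO⁻ leaves and a secondary carbocation remains.
(No 1,2-shift: no single shift to an adjacent carbon would give a more stable cation.)
Step 2: Nucleophilic capture: the oxygen of CH3OH bonds to the cationic carbon, producing an oxonium-ion intermediate.
Step 3: Proton transfer from the O–H of the oxonium ion to a solvent molecule delivers the neutral ether.
Total: 3 elementary steps.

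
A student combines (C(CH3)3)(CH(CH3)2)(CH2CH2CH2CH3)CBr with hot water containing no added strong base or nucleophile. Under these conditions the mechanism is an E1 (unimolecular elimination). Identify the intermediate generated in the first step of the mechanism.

Step 1: Unassisted departure of Br⁻ (taking the C–Br bonding pair) generates a tertiary carbocation.
After step 1 the species present is a tertiary carbocation.

tertiary carbocation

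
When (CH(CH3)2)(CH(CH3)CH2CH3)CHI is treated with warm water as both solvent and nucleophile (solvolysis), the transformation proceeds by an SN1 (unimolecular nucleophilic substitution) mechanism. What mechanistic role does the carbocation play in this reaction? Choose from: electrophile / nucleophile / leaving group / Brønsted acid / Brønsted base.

electrophile

Step 3: H2O donates an oxygen lone pair into the empty p orbital of the cation, giving a protonated alcohol (an oxonium ion).
The carbocation accepts an electron pair into an empty or π* orbital — it is the electrophile.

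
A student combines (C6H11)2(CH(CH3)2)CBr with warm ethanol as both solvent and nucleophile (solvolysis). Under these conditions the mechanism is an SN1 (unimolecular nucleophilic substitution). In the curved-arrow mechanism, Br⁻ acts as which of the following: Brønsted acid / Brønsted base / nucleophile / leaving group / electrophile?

Step 1: Rate-determining heterolysis of the C–Br bond gives Br⁻ and a tertiary carbocation.
Br⁻ departs with both electrons of the breaking σ-bond — that is the definition of a leaving group.

leaving group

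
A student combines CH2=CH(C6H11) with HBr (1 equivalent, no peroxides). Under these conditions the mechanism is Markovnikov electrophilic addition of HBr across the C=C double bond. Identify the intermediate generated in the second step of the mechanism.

Step 1: Protonation of the alkene by HBr: the π bond acts as the nucleophile and picks up H⁺, giving the more stable (Markovnikov) secondary carbocation. The H–Br bond breaks heterolytically, releasing Br⁻.
Step 2: A 1,2-hydride shift from the adjacent cyclohexyl carbon moves the positive charge from the secondary centre to an adjacent carbon, generating a more stable tertiary carbocation.
After step 2 the species present is a tertiary carbocation.

tertiary carbocation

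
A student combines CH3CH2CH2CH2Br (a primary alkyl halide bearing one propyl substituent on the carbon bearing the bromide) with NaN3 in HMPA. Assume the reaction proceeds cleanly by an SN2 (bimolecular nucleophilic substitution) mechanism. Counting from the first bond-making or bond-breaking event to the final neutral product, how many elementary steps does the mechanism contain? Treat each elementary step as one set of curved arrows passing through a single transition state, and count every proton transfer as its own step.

1

Step 1: Backside attack by N3⁻ on the carbon bearing the bromide: the new C–N bond forms as the C–Br bond breaks, with Walden inversion at carbon.
Total: 1 elementary step.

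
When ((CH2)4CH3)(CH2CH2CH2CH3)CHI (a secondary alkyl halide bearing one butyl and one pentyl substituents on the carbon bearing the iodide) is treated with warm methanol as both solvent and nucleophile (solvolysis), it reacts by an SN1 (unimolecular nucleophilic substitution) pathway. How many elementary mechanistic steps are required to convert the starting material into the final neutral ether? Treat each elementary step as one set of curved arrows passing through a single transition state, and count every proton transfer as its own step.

Step 1: Unassisted departure of I⁻ (taking the C–I bonding pair) generates a secondary carbocation.
(No 1,2-shift: no single shift to an adjacent carbon would give a more stable cation.)
Step 2: Nucleophilic capture: the oxygen of CH3OH bonds to the cationic carbon, producing an oxonium-ion intermediate.
Step 3: Proton transfer from the O–H of the oxonium ion to a solvent molecule delivers the neutral ether.
Total: 3 elementary steps.

3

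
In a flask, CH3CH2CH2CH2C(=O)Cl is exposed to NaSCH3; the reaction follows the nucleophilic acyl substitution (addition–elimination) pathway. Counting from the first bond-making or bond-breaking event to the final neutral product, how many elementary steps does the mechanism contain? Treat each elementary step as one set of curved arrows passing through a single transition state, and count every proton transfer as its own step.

Step 1: CH3S⁻ adds to the carbonyl carbon; the C=O π electrons shift onto oxygen and a tetrahedral alkoxide intermediate forms.
Step 2: Elimination step: re-formation of the carbonyl π bond drives out Cl⁻, giving the new acyl compound.
Total: 2 elementary steps.

2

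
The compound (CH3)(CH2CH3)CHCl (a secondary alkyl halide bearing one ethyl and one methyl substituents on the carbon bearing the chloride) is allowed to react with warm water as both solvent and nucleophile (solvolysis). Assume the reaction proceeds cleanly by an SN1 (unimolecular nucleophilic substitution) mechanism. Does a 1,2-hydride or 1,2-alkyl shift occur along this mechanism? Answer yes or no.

no

The first-formed carbocation is secondary.
No single 1,2-shift to an adjacent carbon would produce a more-substituted cation than the one already present, so no rearrangement occurs.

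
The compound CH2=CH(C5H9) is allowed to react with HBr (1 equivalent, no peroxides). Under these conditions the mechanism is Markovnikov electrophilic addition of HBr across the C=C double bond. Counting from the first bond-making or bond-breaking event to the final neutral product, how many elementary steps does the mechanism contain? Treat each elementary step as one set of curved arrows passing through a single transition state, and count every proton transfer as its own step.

Step 1: Electrophilic addition begins with the π(C=C) electrons forming a bond to the proton of HBr. Following Markovnikov's rule, the resulting cation is secondary. The H–Br bond breaks heterolytically, releasing Br⁻.
Step 2: A 1,2-hydride shift from the adjacent cyclopentyl carbon moves the positive charge from the secondary centre to an adjacent carbon, generating a more stable tertiary carbocation.
Step 3: Br⁻ captures the cation: a lone pair on Br⁻ fills the empty p orbital, producing the alkyl halide product.
Total: 3 elementary steps.

3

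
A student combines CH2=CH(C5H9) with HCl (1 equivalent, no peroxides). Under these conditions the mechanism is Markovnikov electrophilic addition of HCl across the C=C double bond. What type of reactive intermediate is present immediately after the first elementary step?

Step 1: Protonation of the alkene by HCl: the π bond acts as the nucleophile and picks up H⁺, giving the more stable (Markovnikov) secondary carbocation. The H–Cl bond breaks heterolytically, releasing Cl⁻.
After step 1 the species present is a secondary carbocation.

secondary carbocation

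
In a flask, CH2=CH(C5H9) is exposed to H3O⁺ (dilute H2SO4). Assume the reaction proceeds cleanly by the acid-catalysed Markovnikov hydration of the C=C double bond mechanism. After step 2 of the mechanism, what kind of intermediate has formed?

Step 1: Electrophilic addition begins with the π(C=C) electrons forming a bond to the proton of H3O⁺. Following Markovnikov's rule, the resulting cation is secondary. H2O is released.
Step 2: Carbocation rearrangement: a 1,2-hydride shift from the adjacent cyclopentyl carbon converts the initially-formed secondary cation into the more stable tertiary cation.
After step 2 the species present is a tertiary carbocation.

tertiary carbocation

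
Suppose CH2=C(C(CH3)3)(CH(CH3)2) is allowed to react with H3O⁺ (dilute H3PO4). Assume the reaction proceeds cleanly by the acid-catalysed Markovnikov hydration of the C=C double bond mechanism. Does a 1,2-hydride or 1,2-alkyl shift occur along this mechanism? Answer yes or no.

no

The first-formed carbocation is tertiary.
No single 1,2-shift to an adjacent carbon would produce a more-substituted cation than the one already present, so no rearrangement occurs.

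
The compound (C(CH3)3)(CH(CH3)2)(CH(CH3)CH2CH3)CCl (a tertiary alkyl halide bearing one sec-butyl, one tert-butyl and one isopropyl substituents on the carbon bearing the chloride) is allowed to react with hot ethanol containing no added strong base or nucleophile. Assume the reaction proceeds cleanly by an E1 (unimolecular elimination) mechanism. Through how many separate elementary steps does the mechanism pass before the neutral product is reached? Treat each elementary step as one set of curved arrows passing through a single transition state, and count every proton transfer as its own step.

2

Step 1: Ionisation: the C–Cl σ-bond cleaves heterolytically; both bonding electrons depart with Cl⁻, leaving a tertiary carbocation at the α-carbon.
(No 1,2-shift: no single shift to an adjacent carbon would give a more stable cation.)
Step 2: A weak base (an ethanol molecule from the solvent) removes a proton from a carbon adjacent to the cationic centre; the electrons of that C–H bond become the new π(C=C) bond, giving the alkene.
Total: 2 elementary steps.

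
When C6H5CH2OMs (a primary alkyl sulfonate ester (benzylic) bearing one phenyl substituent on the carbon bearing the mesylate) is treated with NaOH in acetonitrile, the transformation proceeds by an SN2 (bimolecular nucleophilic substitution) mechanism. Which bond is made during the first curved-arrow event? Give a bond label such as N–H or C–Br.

C–O

Step 1: Backside attack by OH⁻ on the carbon bearing the mesylate: the new C–O bond forms as the C–O bond breaks, with Walden inversion at carbon.
The bond formed in this step is the C–O bond.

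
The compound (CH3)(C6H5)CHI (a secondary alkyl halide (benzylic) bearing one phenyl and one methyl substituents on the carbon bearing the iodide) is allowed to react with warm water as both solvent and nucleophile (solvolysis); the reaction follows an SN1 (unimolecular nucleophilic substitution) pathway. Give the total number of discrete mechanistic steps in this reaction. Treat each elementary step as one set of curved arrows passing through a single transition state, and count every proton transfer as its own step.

3

Step 1: Unassisted departure of I⁻ (taking the C–I bonding pair) generates a secondary carbocation.
(No 1,2-shift: no single shift to an adjacent carbon would give a more stable cation.)
Step 2: H2O donates an oxygen lone pair into the empty p orbital of the cation, giving a protonated alcohol (an oxonium ion).
Step 3: A second solvent molecule removes the proton on oxygen, giving the neutral alcohol product.
Total: 3 elementary steps.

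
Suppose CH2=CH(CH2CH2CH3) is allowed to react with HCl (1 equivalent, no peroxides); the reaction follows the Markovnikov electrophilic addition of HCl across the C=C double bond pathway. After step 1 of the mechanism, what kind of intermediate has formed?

Step 1: The π electrons of the C=C bond attack a proton of HCl; Markovnikov addition places the new C–H on the less-substituted alkene carbon, so the positive charge ends up on the more-substituted carbon — a secondary carbocation. The H–Cl bond breaks heterolytically, releasing Cl⁻.
After step 1 the species present is a secondary carbocation.

secondary carbocation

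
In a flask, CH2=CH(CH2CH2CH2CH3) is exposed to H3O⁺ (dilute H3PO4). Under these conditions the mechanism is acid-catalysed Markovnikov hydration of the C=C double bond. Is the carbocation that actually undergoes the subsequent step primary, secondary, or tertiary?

secondary

Step 1: Protonation of the alkene by H3O⁺: the π bond acts as the nucleophile and picks up H⁺, giving the more stable (Markovnikov) secondary carbocation. H2O is released.
No single 1,2-shift to an adjacent carbon would give a more-substituted cation, so no rearrangement occurs.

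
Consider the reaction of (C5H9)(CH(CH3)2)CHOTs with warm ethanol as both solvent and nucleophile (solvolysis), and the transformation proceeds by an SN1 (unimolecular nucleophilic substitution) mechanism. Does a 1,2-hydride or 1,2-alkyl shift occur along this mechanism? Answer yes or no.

yes

The first-formed carbocation is secondary.
The adjacent isopropyl carbon already bears 2 other carbon substituents and has a hydrogen to migrate; after a 1,2-hydride shift from that carbon the positive charge sits on a tertiary centre.
Tertiary is more stable than secondary, so the shift occurs.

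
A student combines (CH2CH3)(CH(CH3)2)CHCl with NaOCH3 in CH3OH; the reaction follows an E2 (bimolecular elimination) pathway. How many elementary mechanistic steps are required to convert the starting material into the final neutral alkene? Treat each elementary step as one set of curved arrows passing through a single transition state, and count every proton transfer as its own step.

Step 1: In one step, CH3O⁻ pulls off a β-proton, the C–Cl bond cleaves, and a C=C double bond forms between the α- and β-carbons (E2, anti elimination).
Total: 1 elementary step.

1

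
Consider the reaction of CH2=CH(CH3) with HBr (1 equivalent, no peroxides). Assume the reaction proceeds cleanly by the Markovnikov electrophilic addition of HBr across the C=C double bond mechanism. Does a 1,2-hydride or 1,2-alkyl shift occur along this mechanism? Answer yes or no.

no

The first-formed carbocation is secondary.
No single 1,2-shift to an adjacent carbon would produce a more-substituted cation than the one already present, so no rearrangement occurs.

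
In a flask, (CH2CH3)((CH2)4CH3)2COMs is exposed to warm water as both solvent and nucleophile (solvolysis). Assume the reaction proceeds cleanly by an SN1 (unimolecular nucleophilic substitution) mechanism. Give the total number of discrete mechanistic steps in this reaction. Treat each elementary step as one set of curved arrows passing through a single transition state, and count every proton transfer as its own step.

Step 1: Ionisation: the C–O σ-bond cleaves heterolytically; both bonding electrons depart with MsO⁻, leaving a tertiary carbocation at the α-carbon.
(No 1,2-shift: no single shift to an adjacent carbon would give a more stable cation.)
Step 2: H2O donates an oxygen lone pair into the empty p orbital of the cation, giving a protonated alcohol (an oxonium ion).
Step 3: Deprotonation of the oxonium oxygen by solvent water yields the neutral alcohol.
Total: 3 elementary steps.

3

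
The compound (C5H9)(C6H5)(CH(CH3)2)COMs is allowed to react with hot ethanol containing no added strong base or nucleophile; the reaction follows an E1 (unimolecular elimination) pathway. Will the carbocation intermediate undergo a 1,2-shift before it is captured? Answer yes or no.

The first-formed carbocation is tertiary.
No single 1,2-shift to an adjacent carbon would produce a more-substituted cation than the one already present, so no rearrangement occurs.

no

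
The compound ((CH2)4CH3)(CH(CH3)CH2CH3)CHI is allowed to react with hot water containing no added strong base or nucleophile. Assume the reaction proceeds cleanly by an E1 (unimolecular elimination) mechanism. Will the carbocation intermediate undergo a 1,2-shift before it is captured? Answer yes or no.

yes

The first-formed carbocation is secondary.
The adjacent sec-butyl carbon already bears 2 other carbon substituents and has a hydrogen to migrate; after a 1,2-hydride shift from that carbon the positive charge sits on a tertiary centre.
Tertiary is more stable than secondary, so the shift occurs.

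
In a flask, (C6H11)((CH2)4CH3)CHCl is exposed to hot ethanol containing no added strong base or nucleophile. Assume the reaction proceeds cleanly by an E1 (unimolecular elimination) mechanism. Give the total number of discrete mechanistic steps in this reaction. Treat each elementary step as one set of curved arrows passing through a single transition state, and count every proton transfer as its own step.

3

Step 1: Ionisation: the C–Cl σ-bond cleaves heterolytically; both bonding electrons depart with Cl⁻, leaving a secondary carbocation at the α-carbon.
Step 2: Carbocation rearrangement: a 1,2-hydride shift from the adjacent cyclohexyl carbon converts the initially-formed secondary cation into the more stable tertiary cation.
Step 3: An ethanol molecule (solvent) deprotonates a β-carbon; as the C–H bond breaks, those electrons form the new alkene π bond.
Total: 3 elementary steps.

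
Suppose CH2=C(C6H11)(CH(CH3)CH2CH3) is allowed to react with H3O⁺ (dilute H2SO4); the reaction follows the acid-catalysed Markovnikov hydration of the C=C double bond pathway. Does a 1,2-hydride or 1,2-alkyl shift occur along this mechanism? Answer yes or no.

The first-formed carbocation is tertiary.
No single 1,2-shift to an adjacent carbon would produce a more-substituted cation than the one already present, so no rearrangement occurs.

no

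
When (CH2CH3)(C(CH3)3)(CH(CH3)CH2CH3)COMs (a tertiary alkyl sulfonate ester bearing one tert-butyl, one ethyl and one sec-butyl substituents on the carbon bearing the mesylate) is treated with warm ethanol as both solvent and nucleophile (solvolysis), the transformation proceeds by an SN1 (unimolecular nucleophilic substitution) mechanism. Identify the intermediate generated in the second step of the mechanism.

oxonium ion

Step 1: Rate-determining heterolysis of the C–O bond gives MsO⁻ and a tertiary carbocation.
Step 2: CH3CH2OH donates an oxygen lone pair into the empty p orbital of the cation, giving a protonated ether (an oxonium ion).
After step 2 the species present is an oxonium ion.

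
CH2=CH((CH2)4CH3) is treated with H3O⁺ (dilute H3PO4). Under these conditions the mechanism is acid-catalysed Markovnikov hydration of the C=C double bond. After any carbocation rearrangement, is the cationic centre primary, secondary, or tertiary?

Step 1: Protonation of the alkene by H3O⁺: the π bond acts as the nucleophile and picks up H⁺, giving the more stable (Markovnikov) secondary carbocation. H2O is released.
No single 1,2-shift to an adjacent carbon would give a more-substituted cation, so no rearrangement occurs.

secondary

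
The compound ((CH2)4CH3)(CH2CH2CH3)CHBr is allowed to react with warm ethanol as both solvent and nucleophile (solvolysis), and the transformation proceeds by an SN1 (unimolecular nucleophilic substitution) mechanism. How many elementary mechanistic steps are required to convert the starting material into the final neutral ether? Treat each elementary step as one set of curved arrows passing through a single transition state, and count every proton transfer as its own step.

3

Step 1: Rate-determining heterolysis of the C–Br bond gives Br⁻ and a secondary carbocation.
(No 1,2-shift: no single shift to an adjacent carbon would give a more stable cation.)
Step 2: CH3CH2OH donates an oxygen lone pair into the empty p orbital of the cation, giving a protonated ether (an oxonium ion).
Step 3: Proton transfer from the O–H of the oxonium ion to a solvent molecule delivers the neutral ether.
Total: 3 elementary steps.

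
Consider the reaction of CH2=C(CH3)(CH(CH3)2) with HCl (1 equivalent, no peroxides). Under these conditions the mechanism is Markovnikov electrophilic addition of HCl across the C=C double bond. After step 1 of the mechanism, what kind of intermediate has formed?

Step 1: Protonation of the alkene by HCl: the π bond acts as the nucleophile and picks up H⁺, giving the more stable (Markovnikov) tertiary carbocation. The H–Cl bond breaks heterolytically, releasing Cl⁻.
After step 1 the species present is a tertiary carbocation.

tertiary carbocation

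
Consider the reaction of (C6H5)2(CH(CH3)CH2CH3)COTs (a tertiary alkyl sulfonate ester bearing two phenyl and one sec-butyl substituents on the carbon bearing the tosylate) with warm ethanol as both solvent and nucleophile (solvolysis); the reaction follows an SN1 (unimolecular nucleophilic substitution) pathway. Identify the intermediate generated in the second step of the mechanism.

Step 1: Unassisted departure of TsO⁻ (taking the C–O bonding pair) generates a tertiary carbocation.
Step 2: A lone pair on the oxygen of CH3CH2OH attacks the carbocation, forming a new C–O σ-bond and an oxonium ion.
After step 2 the species present is an oxonium ion.

oxonium ion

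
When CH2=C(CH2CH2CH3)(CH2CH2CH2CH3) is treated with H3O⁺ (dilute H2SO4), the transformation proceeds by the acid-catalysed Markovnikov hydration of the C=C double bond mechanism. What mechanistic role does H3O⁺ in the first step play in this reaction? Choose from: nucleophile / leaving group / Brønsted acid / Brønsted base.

Step 1: Electrophilic addition begins with the π(C=C) electrons forming a bond to the proton of H3O⁺. Following Markovnikov's rule, the resulting cation is tertiary. H2O is released.
H3O⁺ in the first step donates a proton in a proton-transfer step — a Brønsted acid.

Brønsted acid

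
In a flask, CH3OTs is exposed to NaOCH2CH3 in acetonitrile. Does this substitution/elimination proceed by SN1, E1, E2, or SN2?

Conditions: a methyl substrate with a strong nucleophile in the polar aprotic solvent acetonitrile.
These conditions are the textbook signature of the SN2 pathway.
An unhindered substrate with a strong nucleophile in a polar aprotic solvent favours one-step backside displacement.

SN2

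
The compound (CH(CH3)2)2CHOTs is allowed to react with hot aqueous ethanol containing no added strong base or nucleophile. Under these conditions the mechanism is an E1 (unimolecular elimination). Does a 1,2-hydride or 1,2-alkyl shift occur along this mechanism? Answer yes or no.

The first-formed carbocation is secondary.
The adjacent isopropyl carbon already bears 2 other carbon substituents and has a hydrogen to migrate; after a 1,2-hydride shift from that carbon the positive charge sits on a tertiary centre.
Tertiary is more stable than secondary, so the shift occurs.

yes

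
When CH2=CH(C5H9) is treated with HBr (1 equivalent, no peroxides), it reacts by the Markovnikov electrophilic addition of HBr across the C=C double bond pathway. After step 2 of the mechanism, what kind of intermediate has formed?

tertiary carbocation

Step 1: The π electrons of the C=C bond attack a proton of HBr; Markovnikov addition places the new C–H on the less-substituted alkene carbon, so the positive charge ends up on the more-substituted carbon — a secondary carbocation. The H–Br bond breaks heterolytically, releasing Br⁻.
Step 2: A hydride (H with its bonding pair) migrates from the adjacent cyclopentyl carbon to the cationic centre — a 1,2-hydride shift — upgrading the secondary cation to a tertiary one.
After step 2 the species present is a tertiary carbocation.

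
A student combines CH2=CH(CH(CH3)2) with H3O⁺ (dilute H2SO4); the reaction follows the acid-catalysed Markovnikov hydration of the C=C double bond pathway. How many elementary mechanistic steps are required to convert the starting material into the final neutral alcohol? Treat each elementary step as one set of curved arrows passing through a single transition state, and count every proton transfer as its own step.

4

Step 1: Protonation of the alkene by H3O⁺: the π bond acts as the nucleophile and picks up H⁺, giving the more stable (Markovnikov) secondary carbocation. H2O is released.
Step 2: A hydride (H with its bonding pair) migrates from the adjacent isopropyl carbon to the cationic centre — a 1,2-hydride shift — upgrading the secondary cation to a tertiary one.
Step 3: Nucleophilic capture of the cation by H2O produces the protonated alcohol (an oxonium ion).
Step 4: Deprotonation of the oxonium ion by a water molecule delivers the neutral alcohol and regenerates the acid catalyst.
Total: 4 elementary steps.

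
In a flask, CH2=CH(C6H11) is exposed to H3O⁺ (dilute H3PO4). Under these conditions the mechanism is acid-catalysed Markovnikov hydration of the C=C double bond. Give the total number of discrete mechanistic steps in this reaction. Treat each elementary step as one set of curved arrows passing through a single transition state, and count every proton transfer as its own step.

4

Step 1: Electrophilic addition begins with the π(C=C) electrons forming a bond to the proton of H3O⁺. Following Markovnikov's rule, the resulting cation is secondary. H2O is released.
Step 2: A 1,2-hydride shift from the adjacent cyclohexyl carbon moves the positive charge from the secondary centre to an adjacent carbon, generating a more stable tertiary carbocation.
Step 3: Nucleophilic capture of the cation by H2O produces the protonated alcohol (an oxonium ion).
Step 4: Proton transfer from the O–H of the oxonium ion to H2O completes the catalytic cycle and yields the alcohol.
Total: 4 elementary steps.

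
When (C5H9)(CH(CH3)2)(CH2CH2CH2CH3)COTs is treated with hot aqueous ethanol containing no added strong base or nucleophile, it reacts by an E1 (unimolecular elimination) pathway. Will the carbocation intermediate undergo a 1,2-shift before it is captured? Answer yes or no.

no

The first-formed carbocation is tertiary.
No single 1,2-shift to an adjacent carbon would produce a more-substituted cation than the one already present, so no rearrangement occurs.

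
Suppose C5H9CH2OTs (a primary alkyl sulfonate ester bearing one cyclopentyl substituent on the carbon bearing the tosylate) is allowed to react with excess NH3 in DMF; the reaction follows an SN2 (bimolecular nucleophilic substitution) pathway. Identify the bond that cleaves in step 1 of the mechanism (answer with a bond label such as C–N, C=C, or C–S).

Step 1: A lone pair on the N of NH3 attacks the α-carbon from the back side while the C–O bond breaks; both bonding electrons leave with TsO⁻. The product of this concerted step is an alkylammonium ion.
The bond broken in this step is the C–O bond.

C–O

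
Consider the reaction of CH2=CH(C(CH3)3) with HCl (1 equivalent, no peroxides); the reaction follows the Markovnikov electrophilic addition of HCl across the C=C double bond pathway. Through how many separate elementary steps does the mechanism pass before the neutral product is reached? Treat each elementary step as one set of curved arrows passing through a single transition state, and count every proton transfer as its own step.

3

Step 1: The π electrons of the C=C bond attack a proton of HCl; Markovnikov addition places the new C–H on the less-substituted alkene carbon, so the positive charge ends up on the more-substituted carbon — a secondary carbocation. The H–Cl bond breaks heterolytically, releasing Cl⁻.
Step 2: A methyl group with its bonding pair migrates from the adjacent tert-butyl carbon to the cationic centre — a 1,2-methyl shift — upgrading the secondary cation to a tertiary one.
Step 3: Cl⁻ captures the cation: a lone pair on Cl⁻ fills the empty p orbital, producing the alkyl halide product.
Total: 3 elementary steps.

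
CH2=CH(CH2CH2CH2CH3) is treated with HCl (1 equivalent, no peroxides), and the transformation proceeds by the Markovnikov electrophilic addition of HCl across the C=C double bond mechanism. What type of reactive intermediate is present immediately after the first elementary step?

Step 1: The π electrons of the C=C bond attack a proton of HCl; Markovnikov addition places the new C–H on the less-substituted alkene carbon, so the positive charge ends up on the more-substituted carbon — a secondary carbocation. The H–Cl bond breaks heterolytically, releasing Cl⁻.
After step 1 the species present is a secondary carbocation.

secondary carbocation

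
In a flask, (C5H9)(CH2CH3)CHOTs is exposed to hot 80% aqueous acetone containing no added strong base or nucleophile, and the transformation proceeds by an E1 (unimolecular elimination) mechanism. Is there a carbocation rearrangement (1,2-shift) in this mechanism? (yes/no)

The first-formed carbocation is secondary.
The adjacent cyclopentyl carbon already bears 2 other carbon substituents and has a hydrogen to migrate; after a 1,2-hydride shift from that carbon the positive charge sits on a tertiary centre.
Tertiary is more stable than secondary, so the shift occurs.

yes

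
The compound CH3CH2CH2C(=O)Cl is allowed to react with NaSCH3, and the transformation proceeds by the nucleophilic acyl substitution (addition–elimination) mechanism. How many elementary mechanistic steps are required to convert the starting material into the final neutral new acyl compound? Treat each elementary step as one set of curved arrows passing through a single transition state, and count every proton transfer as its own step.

2

Step 1: A lone pair on the S of CH3S⁻ attacks the electrophilic acyl carbon; the π(C=O) electrons move onto oxygen, giving a tetrahedral intermediate.
Step 2: Elimination step: re-formation of the carbonyl π bond drives out Cl⁻, giving the new acyl compound.
Total: 2 elementary steps.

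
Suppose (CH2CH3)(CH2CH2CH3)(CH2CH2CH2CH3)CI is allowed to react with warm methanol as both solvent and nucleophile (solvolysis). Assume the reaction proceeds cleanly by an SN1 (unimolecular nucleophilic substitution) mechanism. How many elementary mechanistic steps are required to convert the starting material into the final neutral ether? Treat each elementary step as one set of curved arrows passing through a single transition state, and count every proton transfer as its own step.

3

Step 1: Rate-determining heterolysis of the C–I bond gives I⁻ and a tertiary carbocation.
(No 1,2-shift: no single shift to an adjacent carbon would give a more stable cation.)
Step 2: A lone pair on the oxygen of CH3OH attacks the carbocation, forming a new C–O σ-bond and an oxonium ion.
Step 3: Deprotonation of the oxonium oxygen by solvent methanol yields the neutral ether.
Total: 3 elementary steps.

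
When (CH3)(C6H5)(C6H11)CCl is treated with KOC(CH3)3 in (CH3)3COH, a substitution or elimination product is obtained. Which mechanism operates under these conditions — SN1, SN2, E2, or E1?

E2

Conditions: a strong/bulky base with a tertiary substrate bearing a β-hydrogen.
These conditions are the textbook signature of the E2 pathway.
A strong (often hindered) base removes a β-H in concert with loss of the leaving group — bimolecular elimination.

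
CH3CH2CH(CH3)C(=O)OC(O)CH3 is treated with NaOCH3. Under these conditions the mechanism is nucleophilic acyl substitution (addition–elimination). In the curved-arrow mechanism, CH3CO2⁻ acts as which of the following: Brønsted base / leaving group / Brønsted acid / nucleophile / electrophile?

leaving group

Step 2: An oxygen lone pair re-forms the C=O π bond as the C–O σ-bond breaks; CH3CO2⁻ is expelled.
CH3CO2⁻ departs with both electrons of the breaking σ-bond — that is the definition of a leaving group.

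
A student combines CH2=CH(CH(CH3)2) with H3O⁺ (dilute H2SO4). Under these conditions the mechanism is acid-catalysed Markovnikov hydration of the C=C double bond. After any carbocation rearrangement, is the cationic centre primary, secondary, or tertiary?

Step 1: Electrophilic addition begins with the π(C=C) electrons forming a bond to the proton of H3O⁺. Following Markovnikov's rule, the resulting cation is secondary. H2O is released.
Step 2: Carbocation rearrangement: a 1,2-hydride shift from the adjacent isopropyl carbon converts the initially-formed secondary cation into the more stable tertiary cation.
The cation rearranges from secondary to tertiary via a 1,2-hydride shift from the adjacent isopropyl carbon; the tertiary cation is what reacts next.

tertiary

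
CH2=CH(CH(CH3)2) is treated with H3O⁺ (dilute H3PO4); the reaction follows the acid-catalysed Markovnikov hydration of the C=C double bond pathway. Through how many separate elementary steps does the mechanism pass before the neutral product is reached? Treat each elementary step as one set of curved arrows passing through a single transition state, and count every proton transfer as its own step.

4

Step 1: The π electrons of the C=C bond attack a proton of H3O⁺; Markovnikov addition places the new C–H on the less-substituted alkene carbon, so the positive charge ends up on the more-substituted carbon — a secondary carbocation. H2O is released.
Step 2: A hydride (H with its bonding pair) migrates from the adjacent isopropyl carbon to the cationic centre — a 1,2-hydride shift — upgrading the secondary cation to a tertiary one.
Step 3: A lone pair on the oxygen of H2O attacks the carbocation, forming a C–O bond and an oxonium ion (a protonated alcohol).
Step 4: Proton transfer from the O–H of the oxonium ion to H2O completes the catalytic cycle and yields the alcohol.
Total: 4 elementary steps.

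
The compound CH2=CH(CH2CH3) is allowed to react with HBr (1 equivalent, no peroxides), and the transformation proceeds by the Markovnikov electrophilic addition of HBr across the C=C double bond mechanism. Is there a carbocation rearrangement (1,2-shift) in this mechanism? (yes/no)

no

The first-formed carbocation is secondary.
No single 1,2-shift to an adjacent carbon would produce a more-substituted cation than the one already present, so no rearrangement occurs.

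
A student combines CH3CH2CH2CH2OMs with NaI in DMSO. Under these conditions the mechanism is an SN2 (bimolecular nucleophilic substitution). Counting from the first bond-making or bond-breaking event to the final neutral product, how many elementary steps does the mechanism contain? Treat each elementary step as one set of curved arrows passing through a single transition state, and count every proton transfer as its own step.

Step 1: Backside attack by I⁻ on the carbon bearing the mesylate: the new C–I bond forms as the C–O bond breaks, with Walden inversion at carbon.
Total: 1 elementary step.

1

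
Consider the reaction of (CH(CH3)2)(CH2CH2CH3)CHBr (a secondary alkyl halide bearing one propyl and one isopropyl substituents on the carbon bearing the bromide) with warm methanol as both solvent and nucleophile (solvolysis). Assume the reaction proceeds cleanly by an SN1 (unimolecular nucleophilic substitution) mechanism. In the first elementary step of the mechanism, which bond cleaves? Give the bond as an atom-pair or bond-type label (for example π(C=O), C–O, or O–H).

C–Br

Step 1: Rate-determining heterolysis of the C–Br bond gives Br⁻ and a secondary carbocation.
The bond broken in this step is the C–Br bond.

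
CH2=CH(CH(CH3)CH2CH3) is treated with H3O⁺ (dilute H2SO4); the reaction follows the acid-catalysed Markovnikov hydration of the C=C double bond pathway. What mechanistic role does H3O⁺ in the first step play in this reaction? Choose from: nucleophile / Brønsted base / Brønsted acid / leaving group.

Step 1: The π electrons of the C=C bond attack a proton of H3O⁺; Markovnikov addition places the new C–H on the less-substituted alkene carbon, so the positive charge ends up on the more-substituted carbon — a secondary carbocation. H2O is released.
H3O⁺ in the first step donates a proton in a proton-transfer step — a Brønsted acid.

Brønsted acid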